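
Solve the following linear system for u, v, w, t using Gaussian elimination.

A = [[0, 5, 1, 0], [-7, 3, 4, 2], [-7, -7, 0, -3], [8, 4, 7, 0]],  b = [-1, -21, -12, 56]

Forward elimination on [A|b]:
R1 <-> R2   (pivot in column 1 was zero)
[ -7   3  4   2  -21 ]
[  0   5  1   0   -1 ]
[ -7  -7  0  -3  -12 ]
[  8   4  7   0   56 ]
R3 <- R3 - (1)*R1:  [   0  -10   -4   -5    9 ]
R4 <- R4 - (-8/7)*R1:  [    0  52/7  81/7  16/7    32 ]
R3 <- R3 - (-2)*R2:  [  0   0  -2  -5   7 ]
R4 <- R4 - (52/35)*R2:  [       0        0   353/35     16/7  1172/35 ]
R4 <- R4 - (-353/70)*R3:  [       0        0        0  -321/14   963/14 ]
Row echelon form:
[ -7  3   4        2  |     -21 ]
[  0  5   1        0  |      -1 ]
[  0  0  -2       -5  |       7 ]
[  0  0   0  -321/14  |  963/14 ]
Back-substitution:
t = (963/14) / (-321/14) = -3
w = (7 - (-5)*(-3)) / -2 = 4
v = (-1 - (1)*(4)) / 5 = -1
u = (-21 - (3)*(-1) - (4)*(4) - (2)*(-3)) / -7 = 4

(4, -1, 4, -3)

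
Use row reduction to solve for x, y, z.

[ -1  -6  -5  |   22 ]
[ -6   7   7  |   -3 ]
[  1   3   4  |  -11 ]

Forward elimination on [A|b]:
R2 <- R2 - (6)*R1:  [    0    43    37  -135 ]
R3 <- R3 - (-1)*R1:  [  0  -3  -1  11 ]
R3 <- R3 - (-3/43)*R2:  [     0      0  68/43  68/43 ]
Row echelon form:
[ -1  -6     -5  |     22 ]
[  0  43     37  |   -135 ]
[  0   0  68/43  |  68/43 ]
Back-substitution:
z = (68/43) / (68/43) = 1
y = (-135 - (37)*(1)) / 43 = -4
x = (22 - (-6)*(-4) - (-5)*(1)) / -1 = -3

(-3, -4, 1)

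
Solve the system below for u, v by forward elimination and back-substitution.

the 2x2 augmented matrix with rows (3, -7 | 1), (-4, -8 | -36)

Forward elimination on [A|b]:
R2 <- R2 - (-4/3)*R1:  [      0   -52/3  -104/3 ]
Row echelon form:
[ 3     -7  |       1 ]
[ 0  -52/3  |  -104/3 ]
Back-substitution:
v = (-104/3) / (-52/3) = 2
u = (1 - (-7)*(2)) / 3 = 5

(5, 2)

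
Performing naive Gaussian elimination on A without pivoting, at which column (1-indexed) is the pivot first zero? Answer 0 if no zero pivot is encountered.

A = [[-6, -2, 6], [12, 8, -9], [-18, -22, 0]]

Naive forward elimination:
R2 <- R2 - (-2)*R1:  [ 0  4  3 ]
R3 <- R3 - (3)*R1:  [   0  -16  -18 ]
R3 <- R3 - (-4)*R2:  [  0   0  -6 ]
All pivots nonzero; naive elimination completes without hitting a zero pivot.

first zero-pivot column = 0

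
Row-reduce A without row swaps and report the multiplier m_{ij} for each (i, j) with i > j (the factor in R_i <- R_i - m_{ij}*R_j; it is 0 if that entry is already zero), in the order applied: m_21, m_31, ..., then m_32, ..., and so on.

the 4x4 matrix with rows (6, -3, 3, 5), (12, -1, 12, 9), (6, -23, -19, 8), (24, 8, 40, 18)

Forward elimination:
R2 <- R2 - (2)*R1:  [  0   5   6  -1 ]
R3 <- R3 - (1)*R1:  [   0  -20  -22    3 ]
R4 <- R4 - (4)*R1:  [  0  20  28  -2 ]
R3 <- R3 - (-4)*R2:  [  0   0   2  -1 ]
R4 <- R4 - (4)*R2:  [ 0  0  4  2 ]
R4 <- R4 - (2)*R3:  [ 0  0  0  4 ]
Multipliers (in order of application): m_{21} = 2, m_{31} = 1, m_{41} = 4, m_{32} = -4, m_{42} = 4, m_{43} = 2

multipliers: 2, 1, 4, -4, 4, 2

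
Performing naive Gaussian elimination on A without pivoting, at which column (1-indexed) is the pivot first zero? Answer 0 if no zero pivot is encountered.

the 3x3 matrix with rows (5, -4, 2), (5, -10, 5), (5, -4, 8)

Naive forward elimination:
R2 <- R2 - (1)*R1:  [  0  -6   3 ]
R3 <- R3 - (1)*R1:  [ 0  0  6 ]
All pivots nonzero; naive elimination completes without hitting a zero pivot.

first zero-pivot column = 0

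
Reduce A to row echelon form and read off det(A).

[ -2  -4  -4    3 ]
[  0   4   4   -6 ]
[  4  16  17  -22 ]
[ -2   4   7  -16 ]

det(A) = -40

Forward elimination:
R3 <- R3 - (-2)*R1:  [   0    8    9  -16 ]
R4 <- R4 - (1)*R1:  [   0    8   11  -19 ]
R3 <- R3 - (2)*R2:  [  0   0   1  -4 ]
R4 <- R4 - (2)*R2:  [  0   0   3  -7 ]
R4 <- R4 - (3)*R3:  [ 0  0  0  5 ]
Upper-triangular form:
[ -2  -4  -4   3 ]
[  0   4   4  -6 ]
[  0   0   1  -4 ]
[  0   0   0   5 ]
det(A) = (-1)^0 * (-2) * (4) * (1) * (5) = -40  (0 row swaps -> sign +1)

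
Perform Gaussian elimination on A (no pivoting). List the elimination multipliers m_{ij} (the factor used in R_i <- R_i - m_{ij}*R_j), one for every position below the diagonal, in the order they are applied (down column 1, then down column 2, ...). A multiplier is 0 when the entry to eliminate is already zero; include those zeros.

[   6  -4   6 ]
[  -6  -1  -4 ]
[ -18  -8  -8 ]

multipliers: -1, -3, 4

Forward elimination:
R2 <- R2 - (-1)*R1:  [  0  -5   2 ]
R3 <- R3 - (-3)*R1:  [   0  -20   10 ]
R3 <- R3 - (4)*R2:  [ 0  0  2 ]
Multipliers (in order of application): m_{21} = -1, m_{31} = -3, m_{32} = 4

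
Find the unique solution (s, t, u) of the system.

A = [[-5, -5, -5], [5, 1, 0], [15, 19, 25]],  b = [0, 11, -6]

Forward elimination on [A|b]:
R2 <- R2 - (-1)*R1:  [  0  -4  -5  11 ]
R3 <- R3 - (-3)*R1:  [  0   4  10  -6 ]
R3 <- R3 - (-1)*R2:  [ 0  0  5  5 ]
Row echelon form:
[ -5  -5  -5  |   0 ]
[  0  -4  -5  |  11 ]
[  0   0   5  |   5 ]
Back-substitution:
u = (5) / 5 = 1
t = (11 - (-5)*(1)) / -4 = -4
s = (0 - (-5)*(-4) - (-5)*(1)) / -5 = 3

(3, -4, 1)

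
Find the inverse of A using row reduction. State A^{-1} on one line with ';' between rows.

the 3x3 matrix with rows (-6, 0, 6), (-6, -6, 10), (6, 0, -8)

Gauss-Jordan on [A | I]:
R1 <- (1/-6)*R1:  [    1     0    -1  |  -1/6     0     0 ]
R2 <- R2 - (-6)*R1:  [  0  -6   4  |  -1   1   0 ]
R3 <- R3 - (6)*R1:  [  0   0  -2  |   1   0   1 ]
R2 <- (1/-6)*R2:  [    0     1  -2/3  |   1/6  -1/6     0 ]
R3 <- (1/-2)*R3:  [    0     0     1  |  -1/2     0  -1/2 ]
R1 <- R1 - (-1)*R3:  [    1     0     0  |  -2/3     0  -1/2 ]
R2 <- R2 - (-2/3)*R3:  [    0     1     0  |  -1/6  -1/6  -1/3 ]
Right block of [I | A^{-1}] is the inverse:
[ -2/3     0  -1/2 ]
[ -1/6  -1/6  -1/3 ]
[ -1/2     0  -1/2 ]

inverse = [-2/3 0 -1/2; -1/6 -1/6 -1/3; -1/2 0 -1/2]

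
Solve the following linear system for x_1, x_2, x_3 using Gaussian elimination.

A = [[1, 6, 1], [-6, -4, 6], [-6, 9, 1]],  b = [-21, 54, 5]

(-5, -3, 2)

Forward elimination on [A|b]:
R2 <- R2 - (-6)*R1:  [   0   32   12  -72 ]
R3 <- R3 - (-6)*R1:  [    0    45     7  -121 ]
R3 <- R3 - (45/32)*R2:  [     0      0  -79/8  -79/4 ]
Row echelon form:
[ 1   6      1  |    -21 ]
[ 0  32     12  |    -72 ]
[ 0   0  -79/8  |  -79/4 ]
Back-substitution:
x_3 = (-79/4) / (-79/8) = 2
x_2 = (-72 - (12)*(2)) / 32 = -3
x_1 = (-21 - (6)*(-3) - (1)*(2)) / 1 = -5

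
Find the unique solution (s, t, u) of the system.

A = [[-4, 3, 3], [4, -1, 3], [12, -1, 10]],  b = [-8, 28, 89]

(5, 1, 3)

Forward elimination on [A|b]:
R2 <- R2 - (-1)*R1:  [  0   2   6  20 ]
R3 <- R3 - (-3)*R1:  [  0   8  19  65 ]
R3 <- R3 - (4)*R2:  [   0    0   -5  -15 ]
Row echelon form:
[ -4  3   3  |   -8 ]
[  0  2   6  |   20 ]
[  0  0  -5  |  -15 ]
Back-substitution:
u = (-15) / -5 = 3
t = (20 - (6)*(3)) / 2 = 1
s = (-8 - (3)*(1) - (3)*(3)) / -4 = 5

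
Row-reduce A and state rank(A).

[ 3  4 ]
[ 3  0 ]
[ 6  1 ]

Row reduction:
R2 <- R2 - (1)*R1:  [  0  -4 ]
R3 <- R3 - (2)*R1:  [  0  -7 ]
R3 <- R3 - (7/4)*R2:  [ 0  0 ]
Row echelon form:
[ 3   4 ]
[ 0  -4 ]
[ 0   0 ]
Nonzero rows / pivot columns: 2

rank(A) = 2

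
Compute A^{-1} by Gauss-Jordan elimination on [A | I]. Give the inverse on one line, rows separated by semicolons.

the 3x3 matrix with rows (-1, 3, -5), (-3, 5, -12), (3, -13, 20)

inverse = [-7 5/8 -11/8; 3 -5/8 3/8; 3 -1/2 1/2]

Gauss-Jordan on [A | I]:
R1 <- (1/-1)*R1:  [  1  -3   5  |  -1   0   0 ]
R2 <- R2 - (-3)*R1:  [  0  -4   3  |  -3   1   0 ]
R3 <- R3 - (3)*R1:  [  0  -4   5  |   3   0   1 ]
R2 <- (1/-4)*R2:  [    0     1  -3/4  |   3/4  -1/4     0 ]
R1 <- R1 - (-3)*R2:  [    1     0  11/4  |   5/4  -3/4     0 ]
R3 <- R3 - (-4)*R2:  [  0   0   2  |   6  -1   1 ]
R3 <- (1/2)*R3:  [    0     0     1  |     3  -1/2   1/2 ]
R1 <- R1 - (11/4)*R3:  [     1      0      0  |     -7    5/8  -11/8 ]
R2 <- R2 - (-3/4)*R3:  [    0     1     0  |     3  -5/8   3/8 ]
Right block of [I | A^{-1}] is the inverse:
[ -7   5/8  -11/8 ]
[  3  -5/8    3/8 ]
[  3  -1/2    1/2 ]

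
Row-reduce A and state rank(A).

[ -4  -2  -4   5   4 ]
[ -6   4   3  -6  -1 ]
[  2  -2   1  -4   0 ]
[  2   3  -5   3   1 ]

rank(A) = 4

Row reduction:
R2 <- R2 - (3/2)*R1:  [     0      7      9  -27/2     -7 ]
R3 <- R3 - (-1/2)*R1:  [    0    -3    -1  -3/2     2 ]
R4 <- R4 - (-1/2)*R1:  [    0     2    -7  11/2     3 ]
R3 <- R3 - (-3/7)*R2:  [     0      0   20/7  -51/7     -1 ]
R4 <- R4 - (2/7)*R2:  [      0       0   -67/7  131/14       5 ]
R4 <- R4 - (-67/20)*R3:  [       0        0        0  -301/20    33/20 ]
Row echelon form:
[ -4  -2    -4        5      4 ]
[  0   7     9    -27/2     -7 ]
[  0   0  20/7    -51/7     -1 ]
[  0   0     0  -301/20  33/20 ]
Nonzero rows / pivot columns: 4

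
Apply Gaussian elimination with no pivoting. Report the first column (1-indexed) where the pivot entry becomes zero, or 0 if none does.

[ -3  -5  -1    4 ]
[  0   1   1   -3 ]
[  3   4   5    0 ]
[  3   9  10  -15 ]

first zero-pivot column = 4

Naive forward elimination:
R3 <- R3 - (-1)*R1:  [  0  -1   4   4 ]
R4 <- R4 - (-1)*R1:  [   0    4    9  -11 ]
R3 <- R3 - (-1)*R2:  [ 0  0  5  1 ]
R4 <- R4 - (4)*R2:  [ 0  0  5  1 ]
R4 <- R4 - (1)*R3:  [ 0  0  0  0 ]
Matrix at this point:
[ -3  -5  -1   4 ]
[  0   1   1  -3 ]
[  0   0   5   1 ]
[  0   0   0   0 ]
Pivot entry (4,4) in the last row is zero and there are no rows below to swap with -> zero pivot in column 4 (A is singular).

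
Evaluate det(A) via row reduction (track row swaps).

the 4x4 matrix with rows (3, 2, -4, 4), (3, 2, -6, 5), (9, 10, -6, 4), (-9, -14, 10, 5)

Forward elimination:
R2 <- R2 - (1)*R1:  [  0   0  -2   1 ]
R3 <- R3 - (3)*R1:  [  0   4   6  -8 ]
R4 <- R4 - (-3)*R1:  [  0  -8  -2  17 ]
R2 <-> R3   (pivot in column 2 was zero)
[ 3   2  -4   4 ]
[ 0   4   6  -8 ]
[ 0   0  -2   1 ]
[ 0  -8  -2  17 ]
R4 <- R4 - (-2)*R2:  [  0   0  10   1 ]
R4 <- R4 - (-5)*R3:  [ 0  0  0  6 ]
Upper-triangular form:
[ 3  2  -4   4 ]
[ 0  4   6  -8 ]
[ 0  0  -2   1 ]
[ 0  0   0   6 ]
det(A) = (-1)^1 * (3) * (4) * (-2) * (6) = 144  (1 row swap -> sign -1)

det(A) = 144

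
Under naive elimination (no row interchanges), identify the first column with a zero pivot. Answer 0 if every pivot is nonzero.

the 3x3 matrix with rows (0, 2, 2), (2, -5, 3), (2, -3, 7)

first zero-pivot column = 1

Naive forward elimination:
Pivot entry (1,1) is zero but row 2 has 2 in column 1 -> naive elimination stops; a row interchange (e.g. R1 <-> R2) would be required here.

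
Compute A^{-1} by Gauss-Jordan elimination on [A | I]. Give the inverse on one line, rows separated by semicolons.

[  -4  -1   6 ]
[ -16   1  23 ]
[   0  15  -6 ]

inverse = [-117/20 7/5 -29/60; -8/5 2/5 -1/15; -4 1 -1/3]

Gauss-Jordan on [A | I]:
R1 <- (1/-4)*R1:  [    1   1/4  -3/2  |  -1/4     0     0 ]
R2 <- R2 - (-16)*R1:  [  0   5  -1  |  -4   1   0 ]
R2 <- (1/5)*R2:  [    0     1  -1/5  |  -4/5   1/5     0 ]
R1 <- R1 - (1/4)*R2:  [      1       0  -29/20  |   -1/20   -1/20       0 ]
R3 <- R3 - (15)*R2:  [  0   0  -3  |  12  -3   1 ]
R3 <- (1/-3)*R3:  [    0     0     1  |    -4     1  -1/3 ]
R1 <- R1 - (-29/20)*R3:  [       1        0        0  |  -117/20      7/5   -29/60 ]
R2 <- R2 - (-1/5)*R3:  [     0      1      0  |   -8/5    2/5  -1/15 ]
Right block of [I | A^{-1}] is the inverse:
[ -117/20  7/5  -29/60 ]
[    -8/5  2/5   -1/15 ]
[      -4    1    -1/3 ]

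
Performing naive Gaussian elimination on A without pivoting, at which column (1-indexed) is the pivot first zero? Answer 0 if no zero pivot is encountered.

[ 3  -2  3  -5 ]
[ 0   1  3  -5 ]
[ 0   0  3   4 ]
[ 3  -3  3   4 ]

Naive forward elimination:
R4 <- R4 - (1)*R1:  [  0  -1   0   9 ]
R4 <- R4 - (-1)*R2:  [ 0  0  3  4 ]
R4 <- R4 - (1)*R3:  [ 0  0  0  0 ]
Matrix at this point:
[ 3  -2  3  -5 ]
[ 0   1  3  -5 ]
[ 0   0  3   4 ]
[ 0   0  0   0 ]
Pivot entry (4,4) in the last row is zero and there are no rows below to swap with -> zero pivot in column 4 (A is singular).

first zero-pivot column = 4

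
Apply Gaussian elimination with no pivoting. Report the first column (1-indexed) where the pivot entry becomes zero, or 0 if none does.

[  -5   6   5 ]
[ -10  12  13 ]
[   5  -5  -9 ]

Naive forward elimination:
R2 <- R2 - (2)*R1:  [ 0  0  3 ]
R3 <- R3 - (-1)*R1:  [  0   1  -4 ]
Matrix at this point:
[ -5  6   5 ]
[  0  0   3 ]
[  0  1  -4 ]
Pivot entry (2,2) is zero but row 3 has 1 in column 2 -> naive elimination stops; a row interchange (e.g. R2 <-> R3) would be required here.

first zero-pivot column = 2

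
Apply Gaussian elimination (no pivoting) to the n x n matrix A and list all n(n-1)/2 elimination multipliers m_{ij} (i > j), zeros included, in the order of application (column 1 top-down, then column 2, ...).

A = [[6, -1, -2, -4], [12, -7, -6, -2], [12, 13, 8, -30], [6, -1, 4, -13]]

Forward elimination:
R2 <- R2 - (2)*R1:  [  0  -5  -2   6 ]
R3 <- R3 - (2)*R1:  [   0   15   12  -22 ]
R4 <- R4 - (1)*R1:  [  0   0   6  -9 ]
R3 <- R3 - (-3)*R2:  [  0   0   6  -4 ]
R4: entry in column 2 is already 0 -> m_{42} = 0 (no row operation needed)
R4 <- R4 - (1)*R3:  [  0   0   0  -5 ]
Multipliers (in order of application): m_{21} = 2, m_{31} = 2, m_{41} = 1, m_{32} = -3, m_{42} = 0, m_{43} = 1

multipliers: 2, 2, 1, -3, 0, 1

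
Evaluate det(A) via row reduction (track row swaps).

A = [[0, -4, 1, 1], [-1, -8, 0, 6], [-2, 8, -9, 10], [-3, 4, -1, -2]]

det(A) = -60

Forward elimination:
R1 <-> R2   (pivot in column 1 was zero)
[ -1  -8   0   6 ]
[  0  -4   1   1 ]
[ -2   8  -9  10 ]
[ -3   4  -1  -2 ]
R3 <- R3 - (2)*R1:  [  0  24  -9  -2 ]
R4 <- R4 - (3)*R1:  [   0   28   -1  -20 ]
R3 <- R3 - (-6)*R2:  [  0   0  -3   4 ]
R4 <- R4 - (-7)*R2:  [   0    0    6  -13 ]
R4 <- R4 - (-2)*R3:  [  0   0   0  -5 ]
Upper-triangular form:
[ -1  -8   0   6 ]
[  0  -4   1   1 ]
[  0   0  -3   4 ]
[  0   0   0  -5 ]
det(A) = (-1)^1 * (-1) * (-4) * (-3) * (-5) = -60  (1 row swap -> sign -1)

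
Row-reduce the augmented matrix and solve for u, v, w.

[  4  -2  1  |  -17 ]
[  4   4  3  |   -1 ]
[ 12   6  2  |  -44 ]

(-5, 1, 5)

Forward elimination on [A|b]:
R2 <- R2 - (1)*R1:  [  0   6   2  16 ]
R3 <- R3 - (3)*R1:  [  0  12  -1   7 ]
R3 <- R3 - (2)*R2:  [   0    0   -5  -25 ]
Row echelon form:
[ 4  -2   1  |  -17 ]
[ 0   6   2  |   16 ]
[ 0   0  -5  |  -25 ]
Back-substitution:
w = (-25) / -5 = 5
v = (16 - (2)*(5)) / 6 = 1
u = (-17 - (-2)*(1) - (1)*(5)) / 4 = -5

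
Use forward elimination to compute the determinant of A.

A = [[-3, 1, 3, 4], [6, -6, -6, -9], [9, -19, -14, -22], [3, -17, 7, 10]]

Forward elimination:
R2 <- R2 - (-2)*R1:  [  0  -4   0  -1 ]
R3 <- R3 - (-3)*R1:  [   0  -16   -5  -10 ]
R4 <- R4 - (-1)*R1:  [   0  -16   10   14 ]
R3 <- R3 - (4)*R2:  [  0   0  -5  -6 ]
R4 <- R4 - (4)*R2:  [  0   0  10  18 ]
R4 <- R4 - (-2)*R3:  [ 0  0  0  6 ]
Upper-triangular form:
[ -3   1   3   4 ]
[  0  -4   0  -1 ]
[  0   0  -5  -6 ]
[  0   0   0   6 ]
det(A) = (-1)^0 * (-3) * (-4) * (-5) * (6) = -360  (0 row swaps -> sign +1)

det(A) = -360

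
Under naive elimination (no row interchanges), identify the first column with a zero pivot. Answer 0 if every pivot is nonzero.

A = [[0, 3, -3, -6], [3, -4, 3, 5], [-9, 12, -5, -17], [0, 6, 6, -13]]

first zero-pivot column = 1

Naive forward elimination:
Pivot entry (1,1) is zero but row 2 has 3 in column 1 -> naive elimination stops; a row interchange (e.g. R1 <-> R2) would be required here.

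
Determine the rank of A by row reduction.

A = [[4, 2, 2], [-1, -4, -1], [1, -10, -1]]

Row reduction:
R2 <- R2 - (-1/4)*R1:  [    0  -7/2  -1/2 ]
R3 <- R3 - (1/4)*R1:  [     0  -21/2   -3/2 ]
R3 <- R3 - (3)*R2:  [ 0  0  0 ]
Row echelon form:
[ 4     2     2 ]
[ 0  -7/2  -1/2 ]
[ 0     0     0 ]
Nonzero rows / pivot columns: 2

rank(A) = 2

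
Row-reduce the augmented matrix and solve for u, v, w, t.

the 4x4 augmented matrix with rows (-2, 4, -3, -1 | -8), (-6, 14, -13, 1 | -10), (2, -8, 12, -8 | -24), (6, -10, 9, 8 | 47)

(-2, -1, 1, 5)

Forward elimination on [A|b]:
R2 <- R2 - (3)*R1:  [  0   2  -4   4  14 ]
R3 <- R3 - (-1)*R1:  [   0   -4    9   -9  -32 ]
R4 <- R4 - (-3)*R1:  [  0   2   0   5  23 ]
R3 <- R3 - (-2)*R2:  [  0   0   1  -1  -4 ]
R4 <- R4 - (1)*R2:  [ 0  0  4  1  9 ]
R4 <- R4 - (4)*R3:  [  0   0   0   5  25 ]
Row echelon form:
[ -2  4  -3  -1  |  -8 ]
[  0  2  -4   4  |  14 ]
[  0  0   1  -1  |  -4 ]
[  0  0   0   5  |  25 ]
Back-substitution:
t = (25) / 5 = 5
w = (-4 - (-1)*(5)) / 1 = 1
v = (14 - (-4)*(1) - (4)*(5)) / 2 = -1
u = (-8 - (4)*(-1) - (-3)*(1) - (-1)*(5)) / -2 = -2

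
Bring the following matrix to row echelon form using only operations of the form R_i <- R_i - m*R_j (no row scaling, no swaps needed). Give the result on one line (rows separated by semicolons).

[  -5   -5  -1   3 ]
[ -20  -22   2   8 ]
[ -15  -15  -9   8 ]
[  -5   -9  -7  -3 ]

REF = [-5 -5 -1 3; 0 -2 6 -4; 0 0 -6 -1; 0 0 0 5]

Forward elimination:
R2 <- R2 - (4)*R1:  [  0  -2   6  -4 ]
R3 <- R3 - (3)*R1:  [  0   0  -6  -1 ]
R4 <- R4 - (1)*R1:  [  0  -4  -6  -6 ]
R4 <- R4 - (2)*R2:  [   0    0  -18    2 ]
R4 <- R4 - (3)*R3:  [ 0  0  0  5 ]
Row echelon form:
[ -5  -5  -1   3 ]
[  0  -2   6  -4 ]
[  0   0  -6  -1 ]
[  0   0   0   5 ]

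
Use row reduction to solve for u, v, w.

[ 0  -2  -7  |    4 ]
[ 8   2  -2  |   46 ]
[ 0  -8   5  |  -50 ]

(4, 5, -2)

Forward elimination on [A|b]:
R1 <-> R2   (pivot in column 1 was zero)
[ 8   2  -2   46 ]
[ 0  -2  -7    4 ]
[ 0  -8   5  -50 ]
R3 <- R3 - (4)*R2:  [   0    0   33  -66 ]
Row echelon form:
[ 8   2  -2  |   46 ]
[ 0  -2  -7  |    4 ]
[ 0   0  33  |  -66 ]
Back-substitution:
w = (-66) / 33 = -2
v = (4 - (-7)*(-2)) / -2 = 5
u = (46 - (2)*(5) - (-2)*(-2)) / 8 = 4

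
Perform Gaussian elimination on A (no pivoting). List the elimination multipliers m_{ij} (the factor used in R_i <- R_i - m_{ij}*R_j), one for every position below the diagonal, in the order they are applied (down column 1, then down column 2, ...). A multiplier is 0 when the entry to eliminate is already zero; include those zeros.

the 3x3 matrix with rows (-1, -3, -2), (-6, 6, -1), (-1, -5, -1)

multipliers: 6, 1, -1/12

Forward elimination:
R2 <- R2 - (6)*R1:  [  0  24  11 ]
R3 <- R3 - (1)*R1:  [  0  -2   1 ]
R3 <- R3 - (-1/12)*R2:  [     0      0  23/12 ]
Multipliers (in order of application): m_{21} = 6, m_{31} = 1, m_{32} = -1/12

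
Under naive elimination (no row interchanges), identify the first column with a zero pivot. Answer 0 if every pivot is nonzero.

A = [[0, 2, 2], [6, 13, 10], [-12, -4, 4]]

first zero-pivot column = 1

Naive forward elimination:
Pivot entry (1,1) is zero but row 2 has 6 in column 1 -> naive elimination stops; a row interchange (e.g. R1 <-> R2) would be required here.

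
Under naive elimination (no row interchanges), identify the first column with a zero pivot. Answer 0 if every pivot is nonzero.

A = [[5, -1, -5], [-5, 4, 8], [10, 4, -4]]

first zero-pivot column = 3

Naive forward elimination:
R2 <- R2 - (-1)*R1:  [ 0  3  3 ]
R3 <- R3 - (2)*R1:  [ 0  6  6 ]
R3 <- R3 - (2)*R2:  [ 0  0  0 ]
Matrix at this point:
[ 5  -1  -5 ]
[ 0   3   3 ]
[ 0   0   0 ]
Pivot entry (3,3) in the last row is zero and there are no rows below to swap with -> zero pivot in column 3 (A is singular).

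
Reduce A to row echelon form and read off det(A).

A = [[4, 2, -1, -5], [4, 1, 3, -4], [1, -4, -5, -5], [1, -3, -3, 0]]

Forward elimination:
R2 <- R2 - (1)*R1:  [  0  -1   4   1 ]
R3 <- R3 - (1/4)*R1:  [     0   -9/2  -19/4  -15/4 ]
R4 <- R4 - (1/4)*R1:  [     0   -7/2  -11/4    5/4 ]
R3 <- R3 - (9/2)*R2:  [     0      0  -91/4  -33/4 ]
R4 <- R4 - (7/2)*R2:  [     0      0  -67/4   -9/4 ]
R4 <- R4 - (67/91)*R3:  [      0       0       0  348/91 ]
Upper-triangular form:
[ 4   2     -1      -5 ]
[ 0  -1      4       1 ]
[ 0   0  -91/4   -33/4 ]
[ 0   0      0  348/91 ]
det(A) = (-1)^0 * (4) * (-1) * (-91/4) * (348/91) = 348  (0 row swaps -> sign +1)

det(A) = 348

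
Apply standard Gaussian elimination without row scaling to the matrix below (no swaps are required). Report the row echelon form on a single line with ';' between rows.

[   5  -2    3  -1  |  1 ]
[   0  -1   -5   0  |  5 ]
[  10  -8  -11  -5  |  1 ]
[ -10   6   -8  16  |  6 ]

Forward elimination:
R3 <- R3 - (2)*R1:  [   0   -4  -17   -3   -1 ]
R4 <- R4 - (-2)*R1:  [  0   2  -2  14   8 ]
R3 <- R3 - (4)*R2:  [   0    0    3   -3  -21 ]
R4 <- R4 - (-2)*R2:  [   0    0  -12   14   18 ]
R4 <- R4 - (-4)*R3:  [   0    0    0    2  -66 ]
Row echelon form:
[ 5  -2   3  -1  |    1 ]
[ 0  -1  -5   0  |    5 ]
[ 0   0   3  -3  |  -21 ]
[ 0   0   0   2  |  -66 ]

REF = [5 -2 3 -1 1; 0 -1 -5 0 5; 0 0 3 -3 -21; 0 0 0 2 -66]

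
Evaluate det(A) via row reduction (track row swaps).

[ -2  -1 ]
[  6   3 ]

Forward elimination:
R2 <- R2 - (-3)*R1:  [ 0  0 ]
Upper-triangular form:
[ -2  -1 ]
[  0   0 ]
det(A) = (-1)^0 * (-2) * (0) = 0  (0 row swaps -> sign +1)

det(A) = 0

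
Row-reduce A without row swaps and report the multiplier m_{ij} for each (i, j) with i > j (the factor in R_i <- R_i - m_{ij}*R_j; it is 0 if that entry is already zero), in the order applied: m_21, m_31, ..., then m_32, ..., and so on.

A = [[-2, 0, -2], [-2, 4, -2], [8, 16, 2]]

multipliers: 1, -4, 4

Forward elimination:
R2 <- R2 - (1)*R1:  [ 0  4  0 ]
R3 <- R3 - (-4)*R1:  [  0  16  -6 ]
R3 <- R3 - (4)*R2:  [  0   0  -6 ]
Multipliers (in order of application): m_{21} = 1, m_{31} = -4, m_{32} = 4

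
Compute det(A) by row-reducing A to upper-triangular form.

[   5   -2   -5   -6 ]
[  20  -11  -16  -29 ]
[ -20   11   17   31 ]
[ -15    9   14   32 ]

det(A) = -45

Forward elimination:
R2 <- R2 - (4)*R1:  [  0  -3   4  -5 ]
R3 <- R3 - (-4)*R1:  [  0   3  -3   7 ]
R4 <- R4 - (-3)*R1:  [  0   3  -1  14 ]
R3 <- R3 - (-1)*R2:  [ 0  0  1  2 ]
R4 <- R4 - (-1)*R2:  [ 0  0  3  9 ]
R4 <- R4 - (3)*R3:  [ 0  0  0  3 ]
Upper-triangular form:
[ 5  -2  -5  -6 ]
[ 0  -3   4  -5 ]
[ 0   0   1   2 ]
[ 0   0   0   3 ]
det(A) = (-1)^0 * (5) * (-3) * (1) * (3) = -45  (0 row swaps -> sign +1)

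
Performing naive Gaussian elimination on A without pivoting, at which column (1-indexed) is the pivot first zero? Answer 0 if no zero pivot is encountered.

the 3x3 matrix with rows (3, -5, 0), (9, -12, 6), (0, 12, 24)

first zero-pivot column = 3

Naive forward elimination:
R2 <- R2 - (3)*R1:  [ 0  3  6 ]
R3 <- R3 - (4)*R2:  [ 0  0  0 ]
Matrix at this point:
[ 3  -5  0 ]
[ 0   3  6 ]
[ 0   0  0 ]
Pivot entry (3,3) in the last row is zero and there are no rows below to swap with -> zero pivot in column 3 (A is singular).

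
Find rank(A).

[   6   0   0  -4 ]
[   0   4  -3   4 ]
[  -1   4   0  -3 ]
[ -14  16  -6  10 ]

rank(A) = 3

Row reduction:
R3 <- R3 - (-1/6)*R1:  [     0      4      0  -11/3 ]
R4 <- R4 - (-7/3)*R1:  [   0   16   -6  2/3 ]
R3 <- R3 - (1)*R2:  [     0      0      3  -23/3 ]
R4 <- R4 - (4)*R2:  [     0      0      6  -46/3 ]
R4 <- R4 - (2)*R3:  [ 0  0  0  0 ]
Row echelon form:
[ 6  0   0     -4 ]
[ 0  4  -3      4 ]
[ 0  0   3  -23/3 ]
[ 0  0   0      0 ]
Nonzero rows / pivot columns: 3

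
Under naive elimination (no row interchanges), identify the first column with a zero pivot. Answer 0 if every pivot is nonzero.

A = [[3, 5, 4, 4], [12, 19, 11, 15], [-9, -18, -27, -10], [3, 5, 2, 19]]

Naive forward elimination:
R2 <- R2 - (4)*R1:  [  0  -1  -5  -1 ]
R3 <- R3 - (-3)*R1:  [   0   -3  -15    2 ]
R4 <- R4 - (1)*R1:  [  0   0  -2  15 ]
R3 <- R3 - (3)*R2:  [ 0  0  0  5 ]
Matrix at this point:
[ 3   5   4   4 ]
[ 0  -1  -5  -1 ]
[ 0   0   0   5 ]
[ 0   0  -2  15 ]
Pivot entry (3,3) is zero but row 4 has -2 in column 3 -> naive elimination stops; a row interchange (e.g. R3 <-> R4) would be required here.

first zero-pivot column = 3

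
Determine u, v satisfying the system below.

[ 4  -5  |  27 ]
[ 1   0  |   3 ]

Forward elimination on [A|b]:
R2 <- R2 - (1/4)*R1:  [     0    5/4  -15/4 ]
Row echelon form:
[ 4   -5  |     27 ]
[ 0  5/4  |  -15/4 ]
Back-substitution:
v = (-15/4) / (5/4) = -3
u = (27 - (-5)*(-3)) / 4 = 3

(3, -3)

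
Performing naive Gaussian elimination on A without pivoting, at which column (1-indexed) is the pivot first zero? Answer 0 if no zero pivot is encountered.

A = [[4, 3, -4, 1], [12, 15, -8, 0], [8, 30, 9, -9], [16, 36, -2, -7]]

Naive forward elimination:
R2 <- R2 - (3)*R1:  [  0   6   4  -3 ]
R3 <- R3 - (2)*R1:  [   0   24   17  -11 ]
R4 <- R4 - (4)*R1:  [   0   24   14  -11 ]
R3 <- R3 - (4)*R2:  [ 0  0  1  1 ]
R4 <- R4 - (4)*R2:  [  0   0  -2   1 ]
R4 <- R4 - (-2)*R3:  [ 0  0  0  3 ]
All pivots nonzero; naive elimination completes without hitting a zero pivot.

first zero-pivot column = 0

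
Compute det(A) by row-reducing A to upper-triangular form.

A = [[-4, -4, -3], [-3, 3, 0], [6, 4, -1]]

Forward elimination:
R2 <- R2 - (3/4)*R1:  [   0    6  9/4 ]
R3 <- R3 - (-3/2)*R1:  [     0     -2  -11/2 ]
R3 <- R3 - (-1/3)*R2:  [     0      0  -19/4 ]
Upper-triangular form:
[ -4  -4     -3 ]
[  0   6    9/4 ]
[  0   0  -19/4 ]
det(A) = (-1)^0 * (-4) * (6) * (-19/4) = 114  (0 row swaps -> sign +1)

det(A) = 114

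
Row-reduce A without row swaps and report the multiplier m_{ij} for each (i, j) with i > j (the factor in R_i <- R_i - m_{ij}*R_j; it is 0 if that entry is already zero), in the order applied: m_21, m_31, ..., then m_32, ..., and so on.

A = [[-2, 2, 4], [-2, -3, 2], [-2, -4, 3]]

Forward elimination:
R2 <- R2 - (1)*R1:  [  0  -5  -2 ]
R3 <- R3 - (1)*R1:  [  0  -6  -1 ]
R3 <- R3 - (6/5)*R2:  [   0    0  7/5 ]
Multipliers (in order of application): m_{21} = 1, m_{31} = 1, m_{32} = 6/5

multipliers: 1, 1, 6/5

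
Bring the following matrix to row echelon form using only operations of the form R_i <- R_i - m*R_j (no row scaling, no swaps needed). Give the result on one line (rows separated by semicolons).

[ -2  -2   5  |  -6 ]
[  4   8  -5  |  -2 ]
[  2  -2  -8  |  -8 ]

Forward elimination:
R2 <- R2 - (-2)*R1:  [   0    4    5  -14 ]
R3 <- R3 - (-1)*R1:  [   0   -4   -3  -14 ]
R3 <- R3 - (-1)*R2:  [   0    0    2  -28 ]
Row echelon form:
[ -2  -2  5  |   -6 ]
[  0   4  5  |  -14 ]
[  0   0  2  |  -28 ]

REF = [-2 -2 5 -6; 0 4 5 -14; 0 0 2 -28]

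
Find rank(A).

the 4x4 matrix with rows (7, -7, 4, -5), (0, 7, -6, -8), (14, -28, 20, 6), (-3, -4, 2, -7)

rank(A) = 3

Row reduction:
R3 <- R3 - (2)*R1:  [   0  -14   12   16 ]
R4 <- R4 - (-3/7)*R1:  [     0     -7   26/7  -64/7 ]
R3 <- R3 - (-2)*R2:  [ 0  0  0  0 ]
R4 <- R4 - (-1)*R2:  [      0       0   -16/7  -120/7 ]
R3 <-> R4   (pivot in column 3 was zero)
[ 7  -7      4      -5 ]
[ 0   7     -6      -8 ]
[ 0   0  -16/7  -120/7 ]
[ 0   0      0       0 ]
Row echelon form:
[ 7  -7      4      -5 ]
[ 0   7     -6      -8 ]
[ 0   0  -16/7  -120/7 ]
[ 0   0      0       0 ]
Nonzero rows / pivot columns: 3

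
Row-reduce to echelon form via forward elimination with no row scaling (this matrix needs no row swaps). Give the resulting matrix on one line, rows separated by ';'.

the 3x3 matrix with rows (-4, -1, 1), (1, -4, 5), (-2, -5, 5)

REF = [-4 -1 1; 0 -17/4 21/4; 0 0 -18/17]

Forward elimination:
R2 <- R2 - (-1/4)*R1:  [     0  -17/4   21/4 ]
R3 <- R3 - (1/2)*R1:  [    0  -9/2   9/2 ]
R3 <- R3 - (18/17)*R2:  [      0       0  -18/17 ]
Row echelon form:
[ -4     -1       1 ]
[  0  -17/4    21/4 ]
[  0      0  -18/17 ]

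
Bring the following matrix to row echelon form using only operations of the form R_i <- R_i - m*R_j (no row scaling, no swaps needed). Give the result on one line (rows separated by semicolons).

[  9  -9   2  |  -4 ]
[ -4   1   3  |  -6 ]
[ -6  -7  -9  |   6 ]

Forward elimination:
R2 <- R2 - (-4/9)*R1:  [     0     -3   35/9  -70/9 ]
R3 <- R3 - (-2/3)*R1:  [     0    -13  -23/3   10/3 ]
R3 <- R3 - (13/3)*R2:  [       0        0  -662/27  1000/27 ]
Row echelon form:
[ 9  -9        2  |       -4 ]
[ 0  -3     35/9  |    -70/9 ]
[ 0   0  -662/27  |  1000/27 ]

REF = [9 -9 2 -4; 0 -3 35/9 -70/9; 0 0 -662/27 1000/27]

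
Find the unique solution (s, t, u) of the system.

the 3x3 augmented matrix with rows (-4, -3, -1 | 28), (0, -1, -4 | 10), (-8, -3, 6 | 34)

Forward elimination on [A|b]:
R3 <- R3 - (2)*R1:  [   0    3    8  -22 ]
R3 <- R3 - (-3)*R2:  [  0   0  -4   8 ]
Row echelon form:
[ -4  -3  -1  |  28 ]
[  0  -1  -4  |  10 ]
[  0   0  -4  |   8 ]
Back-substitution:
u = (8) / -4 = -2
t = (10 - (-4)*(-2)) / -1 = -2
s = (28 - (-3)*(-2) - (-1)*(-2)) / -4 = -5

(-5, -2, -2)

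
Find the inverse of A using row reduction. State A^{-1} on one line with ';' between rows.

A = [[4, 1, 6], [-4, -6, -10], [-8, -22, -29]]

inverse = [-23/10 -103/20 13/10; -9/5 -17/5 4/5; 2 4 -1]

Gauss-Jordan on [A | I]:
R1 <- (1/4)*R1:  [   1  1/4  3/2  |  1/4    0    0 ]
R2 <- R2 - (-4)*R1:  [  0  -5  -4  |   1   1   0 ]
R3 <- R3 - (-8)*R1:  [   0  -20  -17  |    2    0    1 ]
R2 <- (1/-5)*R2:  [    0     1   4/5  |  -1/5  -1/5     0 ]
R1 <- R1 - (1/4)*R2:  [     1      0  13/10  |   3/10   1/20      0 ]
R3 <- R3 - (-20)*R2:  [  0   0  -1  |  -2  -4   1 ]
R3 <- (1/-1)*R3:  [  0   0   1  |   2   4  -1 ]
R1 <- R1 - (13/10)*R3:  [       1        0        0  |   -23/10  -103/20    13/10 ]
R2 <- R2 - (4/5)*R3:  [     0      1      0  |   -9/5  -17/5    4/5 ]
Right block of [I | A^{-1}] is the inverse:
[ -23/10  -103/20  13/10 ]
[   -9/5    -17/5    4/5 ]
[      2        4     -1 ]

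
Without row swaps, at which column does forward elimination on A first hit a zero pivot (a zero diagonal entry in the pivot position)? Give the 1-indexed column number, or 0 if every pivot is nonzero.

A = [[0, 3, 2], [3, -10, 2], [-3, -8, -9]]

Naive forward elimination:
Pivot entry (1,1) is zero but row 2 has 3 in column 1 -> naive elimination stops; a row interchange (e.g. R1 <-> R2) would be required here.

first zero-pivot column = 1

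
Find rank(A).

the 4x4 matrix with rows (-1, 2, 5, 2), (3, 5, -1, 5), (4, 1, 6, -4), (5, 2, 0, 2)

rank(A) = 4

Row reduction:
R2 <- R2 - (-3)*R1:  [  0  11  14  11 ]
R3 <- R3 - (-4)*R1:  [  0   9  26   4 ]
R4 <- R4 - (-5)*R1:  [  0  12  25  12 ]
R3 <- R3 - (9/11)*R2:  [      0       0  160/11      -5 ]
R4 <- R4 - (12/11)*R2:  [      0       0  107/11       0 ]
R4 <- R4 - (107/160)*R3:  [      0       0       0  107/32 ]
Row echelon form:
[ -1   2       5       2 ]
[  0  11      14      11 ]
[  0   0  160/11      -5 ]
[  0   0       0  107/32 ]
Nonzero rows / pivot columns: 4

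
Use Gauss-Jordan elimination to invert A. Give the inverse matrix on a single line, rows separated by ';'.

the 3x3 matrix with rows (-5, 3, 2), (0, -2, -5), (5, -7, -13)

inverse = [9/10 -5/2 11/10; 5/2 -11/2 5/2; -1 2 -1]

Gauss-Jordan on [A | I]:
R1 <- (1/-5)*R1:  [    1  -3/5  -2/5  |  -1/5     0     0 ]
R3 <- R3 - (5)*R1:  [   0   -4  -11  |    1    0    1 ]
R2 <- (1/-2)*R2:  [    0     1   5/2  |     0  -1/2     0 ]
R1 <- R1 - (-3/5)*R2:  [     1      0  11/10  |   -1/5  -3/10      0 ]
R3 <- R3 - (-4)*R2:  [  0   0  -1  |   1  -2   1 ]
R3 <- (1/-1)*R3:  [  0   0   1  |  -1   2  -1 ]
R1 <- R1 - (11/10)*R3:  [     1      0      0  |   9/10   -5/2  11/10 ]
R2 <- R2 - (5/2)*R3:  [     0      1      0  |    5/2  -11/2    5/2 ]
Right block of [I | A^{-1}] is the inverse:
[ 9/10   -5/2  11/10 ]
[  5/2  -11/2    5/2 ]
[   -1      2     -1 ]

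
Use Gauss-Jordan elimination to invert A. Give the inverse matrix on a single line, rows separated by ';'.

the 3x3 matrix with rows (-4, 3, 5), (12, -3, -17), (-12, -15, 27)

inverse = [7/2 13/8 3/8; 5/4 1/2 1/12; 9/4 1 1/4]

Gauss-Jordan on [A | I]:
R1 <- (1/-4)*R1:  [    1  -3/4  -5/4  |  -1/4     0     0 ]
R2 <- R2 - (12)*R1:  [  0   6  -2  |   3   1   0 ]
R3 <- R3 - (-12)*R1:  [   0  -24   12  |   -3    0    1 ]
R2 <- (1/6)*R2:  [    0     1  -1/3  |   1/2   1/6     0 ]
R1 <- R1 - (-3/4)*R2:  [    1     0  -3/2  |   1/8   1/8     0 ]
R3 <- R3 - (-24)*R2:  [ 0  0  4  |  9  4  1 ]
R3 <- (1/4)*R3:  [   0    0    1  |  9/4    1  1/4 ]
R1 <- R1 - (-3/2)*R3:  [    1     0     0  |   7/2  13/8   3/8 ]
R2 <- R2 - (-1/3)*R3:  [    0     1     0  |   5/4   1/2  1/12 ]
Right block of [I | A^{-1}] is the inverse:
[ 7/2  13/8   3/8 ]
[ 5/4   1/2  1/12 ]
[ 9/4     1   1/4 ]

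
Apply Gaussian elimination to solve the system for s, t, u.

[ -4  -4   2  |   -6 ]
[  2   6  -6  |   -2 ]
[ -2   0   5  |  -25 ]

(5, -5, -3)

Forward elimination on [A|b]:
R2 <- R2 - (-1/2)*R1:  [  0   4  -5  -5 ]
R3 <- R3 - (1/2)*R1:  [   0    2    4  -22 ]
R3 <- R3 - (1/2)*R2:  [     0      0   13/2  -39/2 ]
Row echelon form:
[ -4  -4     2  |     -6 ]
[  0   4    -5  |     -5 ]
[  0   0  13/2  |  -39/2 ]
Back-substitution:
u = (-39/2) / (13/2) = -3
t = (-5 - (-5)*(-3)) / 4 = -5
s = (-6 - (-4)*(-5) - (2)*(-3)) / -4 = 5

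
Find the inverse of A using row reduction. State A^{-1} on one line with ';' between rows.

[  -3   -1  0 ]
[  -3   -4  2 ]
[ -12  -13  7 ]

inverse = [-2/9 7/9 -2/9; -1/3 -7/3 2/3; -1 -3 1]

Gauss-Jordan on [A | I]:
R1 <- (1/-3)*R1:  [    1   1/3     0  |  -1/3     0     0 ]
R2 <- R2 - (-3)*R1:  [  0  -3   2  |  -1   1   0 ]
R3 <- R3 - (-12)*R1:  [  0  -9   7  |  -4   0   1 ]
R2 <- (1/-3)*R2:  [    0     1  -2/3  |   1/3  -1/3     0 ]
R1 <- R1 - (1/3)*R2:  [    1     0   2/9  |  -4/9   1/9     0 ]
R3 <- R3 - (-9)*R2:  [  0   0   1  |  -1  -3   1 ]
R1 <- R1 - (2/9)*R3:  [    1     0     0  |  -2/9   7/9  -2/9 ]
R2 <- R2 - (-2/3)*R3:  [    0     1     0  |  -1/3  -7/3   2/3 ]
Right block of [I | A^{-1}] is the inverse:
[ -2/9   7/9  -2/9 ]
[ -1/3  -7/3   2/3 ]
[   -1    -3     1 ]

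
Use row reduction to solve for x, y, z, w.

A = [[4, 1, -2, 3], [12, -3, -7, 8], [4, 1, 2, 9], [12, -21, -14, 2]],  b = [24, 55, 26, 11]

(1, 3, -4, 3)

Forward elimination on [A|b]:
R2 <- R2 - (3)*R1:  [   0   -6   -1   -1  -17 ]
R3 <- R3 - (1)*R1:  [ 0  0  4  6  2 ]
R4 <- R4 - (3)*R1:  [   0  -24   -8   -7  -61 ]
R4 <- R4 - (4)*R2:  [  0   0  -4  -3   7 ]
R4 <- R4 - (-1)*R3:  [ 0  0  0  3  9 ]
Row echelon form:
[ 4   1  -2   3  |   24 ]
[ 0  -6  -1  -1  |  -17 ]
[ 0   0   4   6  |    2 ]
[ 0   0   0   3  |    9 ]
Back-substitution:
w = (9) / 3 = 3
z = (2 - (6)*(3)) / 4 = -4
y = (-17 - (-1)*(-4) - (-1)*(3)) / -6 = 3
x = (24 - (1)*(3) - (-2)*(-4) - (3)*(3)) / 4 = 1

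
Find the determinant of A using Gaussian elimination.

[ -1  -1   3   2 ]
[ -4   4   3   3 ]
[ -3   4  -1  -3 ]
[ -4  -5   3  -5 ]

Forward elimination:
R2 <- R2 - (4)*R1:  [  0   8  -9  -5 ]
R3 <- R3 - (3)*R1:  [   0    7  -10   -9 ]
R4 <- R4 - (4)*R1:  [   0   -1   -9  -13 ]
R3 <- R3 - (7/8)*R2:  [     0      0  -17/8  -37/8 ]
R4 <- R4 - (-1/8)*R2:  [      0       0   -81/8  -109/8 ]
R4 <- R4 - (81/17)*R3:  [      0       0       0  143/17 ]
Upper-triangular form:
[ -1  -1      3       2 ]
[  0   8     -9      -5 ]
[  0   0  -17/8   -37/8 ]
[  0   0      0  143/17 ]
det(A) = (-1)^0 * (-1) * (8) * (-17/8) * (143/17) = 143  (0 row swaps -> sign +1)

det(A) = 143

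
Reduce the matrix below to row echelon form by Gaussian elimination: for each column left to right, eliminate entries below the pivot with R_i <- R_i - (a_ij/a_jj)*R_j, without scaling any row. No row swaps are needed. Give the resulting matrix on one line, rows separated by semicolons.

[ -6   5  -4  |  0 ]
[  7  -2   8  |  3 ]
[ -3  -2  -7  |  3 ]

REF = [-6 5 -4 0; 0 23/6 10/3 3; 0 0 -25/23 150/23]

Forward elimination:
R2 <- R2 - (-7/6)*R1:  [    0  23/6  10/3     3 ]
R3 <- R3 - (1/2)*R1:  [    0  -9/2    -5     3 ]
R3 <- R3 - (-27/23)*R2:  [      0       0  -25/23  150/23 ]
Row echelon form:
[ -6     5      -4  |       0 ]
[  0  23/6    10/3  |       3 ]
[  0     0  -25/23  |  150/23 ]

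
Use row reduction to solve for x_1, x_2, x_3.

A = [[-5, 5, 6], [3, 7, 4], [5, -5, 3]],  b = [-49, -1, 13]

Forward elimination on [A|b]:
R2 <- R2 - (-3/5)*R1:  [      0      10    38/5  -152/5 ]
R3 <- R3 - (-1)*R1:  [   0    0    9  -36 ]
Row echelon form:
[ -5   5     6  |     -49 ]
[  0  10  38/5  |  -152/5 ]
[  0   0     9  |     -36 ]
Back-substitution:
x_3 = (-36) / 9 = -4
x_2 = (-152/5 - (38/5)*(-4)) / 10 = 0
x_1 = (-49 - (5)*(0) - (6)*(-4)) / -5 = 5

(5, 0, -4)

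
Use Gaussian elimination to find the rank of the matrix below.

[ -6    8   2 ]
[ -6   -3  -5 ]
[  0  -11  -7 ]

rank(A) = 2

Row reduction:
R2 <- R2 - (1)*R1:  [   0  -11   -7 ]
R3 <- R3 - (1)*R2:  [ 0  0  0 ]
Row echelon form:
[ -6    8   2 ]
[  0  -11  -7 ]
[  0    0   0 ]
Nonzero rows / pivot columns: 2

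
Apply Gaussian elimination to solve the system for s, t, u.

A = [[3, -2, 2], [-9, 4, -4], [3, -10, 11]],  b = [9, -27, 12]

Forward elimination on [A|b]:
R2 <- R2 - (-3)*R1:  [  0  -2   2   0 ]
R3 <- R3 - (1)*R1:  [  0  -8   9   3 ]
R3 <- R3 - (4)*R2:  [ 0  0  1  3 ]
Row echelon form:
[ 3  -2  2  |  9 ]
[ 0  -2  2  |  0 ]
[ 0   0  1  |  3 ]
Back-substitution:
u = (3) / 1 = 3
t = (0 - (2)*(3)) / -2 = 3
s = (9 - (-2)*(3) - (2)*(3)) / 3 = 3

(3, 3, 3)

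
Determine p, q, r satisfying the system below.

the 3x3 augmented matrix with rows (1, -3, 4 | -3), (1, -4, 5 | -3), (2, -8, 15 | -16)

Forward elimination on [A|b]:
R2 <- R2 - (1)*R1:  [  0  -1   1   0 ]
R3 <- R3 - (2)*R1:  [   0   -2    7  -10 ]
R3 <- R3 - (2)*R2:  [   0    0    5  -10 ]
Row echelon form:
[ 1  -3  4  |   -3 ]
[ 0  -1  1  |    0 ]
[ 0   0  5  |  -10 ]
Back-substitution:
r = (-10) / 5 = -2
q = (0 - (1)*(-2)) / -1 = -2
p = (-3 - (-3)*(-2) - (4)*(-2)) / 1 = -1

(-1, -2, -2)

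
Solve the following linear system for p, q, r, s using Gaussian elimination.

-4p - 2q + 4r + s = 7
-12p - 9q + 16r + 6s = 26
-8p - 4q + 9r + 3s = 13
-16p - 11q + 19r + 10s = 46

(-3, -4, -4, 3)

Forward elimination on [A|b]:
R2 <- R2 - (3)*R1:  [  0  -3   4   3   5 ]
R3 <- R3 - (2)*R1:  [  0   0   1   1  -1 ]
R4 <- R4 - (4)*R1:  [  0  -3   3   6  18 ]
R4 <- R4 - (1)*R2:  [  0   0  -1   3  13 ]
R4 <- R4 - (-1)*R3:  [  0   0   0   4  12 ]
Row echelon form:
[ -4  -2  4  1  |   7 ]
[  0  -3  4  3  |   5 ]
[  0   0  1  1  |  -1 ]
[  0   0  0  4  |  12 ]
Back-substitution:
s = (12) / 4 = 3
r = (-1 - (1)*(3)) / 1 = -4
q = (5 - (4)*(-4) - (3)*(3)) / -3 = -4
p = (7 - (-2)*(-4) - (4)*(-4) - (1)*(3)) / -4 = -3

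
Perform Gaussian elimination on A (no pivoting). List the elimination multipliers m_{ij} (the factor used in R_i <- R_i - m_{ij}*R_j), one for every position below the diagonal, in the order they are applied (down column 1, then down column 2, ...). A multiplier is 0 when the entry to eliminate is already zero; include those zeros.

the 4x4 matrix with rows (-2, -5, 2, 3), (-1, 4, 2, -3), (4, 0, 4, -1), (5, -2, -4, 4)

multipliers: 1/2, -2, -5/2, -20/13, -29/13, 21/62

Forward elimination:
R2 <- R2 - (1/2)*R1:  [    0  13/2     1  -9/2 ]
R3 <- R3 - (-2)*R1:  [   0  -10    8    5 ]
R4 <- R4 - (-5/2)*R1:  [     0  -29/2      1   23/2 ]
R3 <- R3 - (-20/13)*R2:  [      0       0  124/13  -25/13 ]
R4 <- R4 - (-29/13)*R2:  [     0      0  42/13  19/13 ]
R4 <- R4 - (21/62)*R3:  [      0       0       0  131/62 ]
Multipliers (in order of application): m_{21} = 1/2, m_{31} = -2, m_{41} = -5/2, m_{32} = -20/13, m_{42} = -29/13, m_{43} = 21/62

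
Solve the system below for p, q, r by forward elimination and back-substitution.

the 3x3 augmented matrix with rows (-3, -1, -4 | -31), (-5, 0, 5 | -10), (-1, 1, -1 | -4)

Forward elimination on [A|b]:
R2 <- R2 - (5/3)*R1:  [     0    5/3   35/3  125/3 ]
R3 <- R3 - (1/3)*R1:  [    0   4/3   1/3  19/3 ]
R3 <- R3 - (4/5)*R2:  [   0    0   -9  -27 ]
Row echelon form:
[ -3   -1    -4  |    -31 ]
[  0  5/3  35/3  |  125/3 ]
[  0    0    -9  |    -27 ]
Back-substitution:
r = (-27) / -9 = 3
q = (125/3 - (35/3)*(3)) / (5/3) = 4
p = (-31 - (-1)*(4) - (-4)*(3)) / -3 = 5

(5, 4, 3)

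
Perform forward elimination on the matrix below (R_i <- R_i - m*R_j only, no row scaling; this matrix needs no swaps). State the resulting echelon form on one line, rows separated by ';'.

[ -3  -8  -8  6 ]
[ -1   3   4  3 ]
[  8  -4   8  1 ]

Forward elimination:
R2 <- R2 - (1/3)*R1:  [    0  17/3  20/3     1 ]
R3 <- R3 - (-8/3)*R1:  [     0  -76/3  -40/3     17 ]
R3 <- R3 - (-76/17)*R2:  [      0       0  280/17  365/17 ]
Row echelon form:
[ -3    -8      -8       6 ]
[  0  17/3    20/3       1 ]
[  0     0  280/17  365/17 ]

REF = [-3 -8 -8 6; 0 17/3 20/3 1; 0 0 280/17 365/17]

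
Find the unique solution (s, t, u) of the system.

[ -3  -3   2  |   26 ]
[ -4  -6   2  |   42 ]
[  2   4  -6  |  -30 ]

Forward elimination on [A|b]:
R2 <- R2 - (4/3)*R1:  [    0    -2  -2/3  22/3 ]
R3 <- R3 - (-2/3)*R1:  [     0      2  -14/3  -38/3 ]
R3 <- R3 - (-1)*R2:  [     0      0  -16/3  -16/3 ]
Row echelon form:
[ -3  -3      2  |     26 ]
[  0  -2   -2/3  |   22/3 ]
[  0   0  -16/3  |  -16/3 ]
Back-substitution:
u = (-16/3) / (-16/3) = 1
t = (22/3 - (-2/3)*(1)) / -2 = -4
s = (26 - (-3)*(-4) - (2)*(1)) / -3 = -4

(-4, -4, 1)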